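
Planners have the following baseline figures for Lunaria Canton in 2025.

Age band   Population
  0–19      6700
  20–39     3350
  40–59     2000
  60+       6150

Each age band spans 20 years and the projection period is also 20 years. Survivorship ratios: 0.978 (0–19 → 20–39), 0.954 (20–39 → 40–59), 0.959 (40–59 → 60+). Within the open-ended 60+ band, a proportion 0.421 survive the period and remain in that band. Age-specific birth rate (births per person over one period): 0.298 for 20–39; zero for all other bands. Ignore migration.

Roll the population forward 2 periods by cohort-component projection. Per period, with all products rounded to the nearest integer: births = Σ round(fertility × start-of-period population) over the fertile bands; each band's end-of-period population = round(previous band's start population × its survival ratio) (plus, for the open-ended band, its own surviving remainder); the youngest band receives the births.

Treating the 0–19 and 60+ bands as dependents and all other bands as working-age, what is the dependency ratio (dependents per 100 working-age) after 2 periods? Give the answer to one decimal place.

95.7

After projecting period 1:
Births: 3350 * 0.298 = 998
20–39: 6700 * 0.978 = 6553
40–59: 3350 * 0.954 = 3196
60+: 2000 * 0.959 + 6150 * 0.421 = 1918 + 2589 = 4507
→ [998, 6553, 3196, 4507]
After projecting period 2:
Births: 6553 * 0.298 = 1953
20–39: 998 * 0.978 = 976
40–59: 6553 * 0.954 = 6252
60+: 3196 * 0.959 + 4507 * 0.421 = 3065 + 1897 = 4962
→ [1953, 976, 6252, 4962]
Dependents (band 0–19 + band 60+) = 1953 + 4962 = 6915; working-age = 7228; ratio = 6915/7228 × 100 = 95.7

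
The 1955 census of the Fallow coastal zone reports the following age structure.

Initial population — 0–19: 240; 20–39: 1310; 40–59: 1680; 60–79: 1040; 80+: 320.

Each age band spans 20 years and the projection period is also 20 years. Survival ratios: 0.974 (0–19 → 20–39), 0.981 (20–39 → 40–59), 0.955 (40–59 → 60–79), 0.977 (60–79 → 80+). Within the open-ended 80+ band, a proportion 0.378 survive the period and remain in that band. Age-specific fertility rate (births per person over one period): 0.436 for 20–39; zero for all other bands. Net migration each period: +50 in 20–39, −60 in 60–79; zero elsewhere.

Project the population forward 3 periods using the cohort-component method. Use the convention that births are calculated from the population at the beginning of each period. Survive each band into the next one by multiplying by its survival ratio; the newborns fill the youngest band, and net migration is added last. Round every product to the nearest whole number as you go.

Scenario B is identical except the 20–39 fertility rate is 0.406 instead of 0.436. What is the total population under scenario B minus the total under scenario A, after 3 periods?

-79

Let group 1 be 0–19 through group 5 = 80+.
[period 1]
Births: 1310 * 0.436 = 571
Group 2: 240 * 0.974 = 234
Group 3: 1310 * 0.981 = 1285
Group 4: 1680 * 0.955 = 1604
Group 5: 1040 * 0.977 + 320 * 0.378 = 1016 + 121 = 1137
Net migration: Group 2 + 50 → 284; Group 4 − 60 → 1544
Population now: 0–19=571, 20–39=284, 40–59=1285, 60–79=1544, 80+=1137
[period 2]
Births: 284 * 0.436 = 124
Group 2: 571 * 0.974 = 556
Group 3: 284 * 0.981 = 279
Group 4: 1285 * 0.955 = 1227
Group 5: 1544 * 0.977 + 1137 * 0.378 = 1508 + 430 = 1938
Net migration: Group 2 + 50 → 606; Group 4 − 60 → 1167
Population now: 0–19=124, 20–39=606, 40–59=279, 60–79=1167, 80+=1938
[period 3]
Births: 606 * 0.436 = 264
Group 2: 124 * 0.974 = 121
Group 3: 606 * 0.981 = 594
Group 4: 279 * 0.955 = 266
Group 5: 1167 * 0.977 + 1938 * 0.378 = 1140 + 733 = 1873
Net migration: Group 2 + 50 → 171; Group 4 − 60 → 206
Population now: 0–19=264, 20–39=171, 40–59=594, 60–79=206, 80+=1873
Scenario A total after 3 periods: 3108
Scenario B projection —
[period 1]
Births: 1310 * 0.406 = 532
Group 2: 240 * 0.974 = 234
Group 3: 1310 * 0.981 = 1285
Group 4: 1680 * 0.955 = 1604
Group 5: 1040 * 0.977 + 320 * 0.378 = 1016 + 121 = 1137
Net migration: Group 2 + 50 → 284; Group 4 − 60 → 1544
Population now: 0–19=532, 20–39=284, 40–59=1285, 60–79=1544, 80+=1137
[period 2]
Births: 284 * 0.406 = 115
Group 2: 532 * 0.974 = 518
Group 3: 284 * 0.981 = 279
Group 4: 1285 * 0.955 = 1227
Group 5: 1544 * 0.977 + 1137 * 0.378 = 1508 + 430 = 1938
Net migration: Group 2 + 50 → 568; Group 4 − 60 → 1167
Population now: 0–19=115, 20–39=568, 40–59=279, 60–79=1167, 80+=1938
[period 3]
Births: 568 * 0.406 = 231
Group 2: 115 * 0.974 = 112
Group 3: 568 * 0.981 = 557
Group 4: 279 * 0.955 = 266
Group 5: 1167 * 0.977 + 1938 * 0.378 = 1140 + 733 = 1873
Net migration: Group 2 + 50 → 162; Group 4 − 60 → 206
Population now: 0–19=231, 20–39=162, 40–59=557, 60–79=206, 80+=1873
Scenario B total after 3 periods: 3029
Difference B − A = 3029 − 3108 = -79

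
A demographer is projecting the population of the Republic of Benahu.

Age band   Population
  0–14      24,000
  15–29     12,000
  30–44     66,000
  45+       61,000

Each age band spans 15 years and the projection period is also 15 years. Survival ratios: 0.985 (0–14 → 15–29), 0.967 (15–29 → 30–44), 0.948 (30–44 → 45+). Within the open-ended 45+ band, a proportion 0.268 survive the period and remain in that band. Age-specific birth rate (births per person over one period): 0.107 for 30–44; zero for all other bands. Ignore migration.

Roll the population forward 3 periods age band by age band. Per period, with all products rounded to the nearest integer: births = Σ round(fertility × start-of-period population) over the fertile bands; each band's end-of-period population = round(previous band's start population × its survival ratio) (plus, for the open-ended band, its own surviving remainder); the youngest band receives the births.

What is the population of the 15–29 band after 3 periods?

1223

Period 1:
Births: 66000 * 0.107 = 7062
15–29: 24000 * 0.985 = 23640
30–44: 12000 * 0.967 = 11604
45+: 66000 * 0.948 + 61000 * 0.268 = 62568 + 16348 = 78916
Population now: 0–14=7062, 15–29=23640, 30–44=11604, 45+=78916
Period 2:
Births: 11604 * 0.107 = 1242
15–29: 7062 * 0.985 = 6956
30–44: 23640 * 0.967 = 22860
45+: 11604 * 0.948 + 78916 * 0.268 = 11001 + 21149 = 32150
Population now: 0–14=1242, 15–29=6956, 30–44=22860, 45+=32150
Period 3:
Births: 22860 * 0.107 = 2446
15–29: 1242 * 0.985 = 1223
30–44: 6956 * 0.967 = 6726
45+: 22860 * 0.948 + 32150 * 0.268 = 21671 + 8616 = 30287
Population now: 0–14=2446, 15–29=1223, 30–44=6726, 45+=30287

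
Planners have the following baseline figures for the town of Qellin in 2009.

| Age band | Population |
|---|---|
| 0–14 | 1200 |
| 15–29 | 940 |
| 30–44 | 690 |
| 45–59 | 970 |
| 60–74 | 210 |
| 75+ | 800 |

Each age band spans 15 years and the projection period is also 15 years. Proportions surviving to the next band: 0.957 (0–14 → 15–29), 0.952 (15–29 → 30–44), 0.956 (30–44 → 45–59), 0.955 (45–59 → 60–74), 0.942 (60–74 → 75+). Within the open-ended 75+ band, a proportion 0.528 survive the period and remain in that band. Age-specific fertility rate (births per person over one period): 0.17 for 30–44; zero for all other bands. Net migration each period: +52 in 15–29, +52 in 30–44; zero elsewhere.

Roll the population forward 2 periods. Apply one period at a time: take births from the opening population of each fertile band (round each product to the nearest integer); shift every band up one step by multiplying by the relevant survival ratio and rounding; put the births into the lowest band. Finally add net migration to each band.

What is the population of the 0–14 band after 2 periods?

161

— Period 1 —
Births: 690 × 0.17 = 117
15–29: 1200 × 0.957 = 1148
30–44: 940 × 0.952 = 895
45–59: 690 × 0.956 = 660
60–74: 970 × 0.955 = 926
75+: 210 × 0.942 + 800 × 0.528 = 198 + 422 = 620
Net migration: 15–29 + 52 → 1200; 30–44 + 52 → 947
End of period: [117, 1200, 947, 660, 926, 620]
— Period 2 —
Births: 947 × 0.17 = 161
15–29: 117 × 0.957 = 112
30–44: 1200 × 0.952 = 1142
45–59: 947 × 0.956 = 905
60–74: 660 × 0.955 = 630
75+: 926 × 0.942 + 620 × 0.528 = 872 + 327 = 1199
Net migration: 15–29 + 52 → 164; 30–44 + 52 → 1194
End of period: [161, 164, 1194, 905, 630, 1199]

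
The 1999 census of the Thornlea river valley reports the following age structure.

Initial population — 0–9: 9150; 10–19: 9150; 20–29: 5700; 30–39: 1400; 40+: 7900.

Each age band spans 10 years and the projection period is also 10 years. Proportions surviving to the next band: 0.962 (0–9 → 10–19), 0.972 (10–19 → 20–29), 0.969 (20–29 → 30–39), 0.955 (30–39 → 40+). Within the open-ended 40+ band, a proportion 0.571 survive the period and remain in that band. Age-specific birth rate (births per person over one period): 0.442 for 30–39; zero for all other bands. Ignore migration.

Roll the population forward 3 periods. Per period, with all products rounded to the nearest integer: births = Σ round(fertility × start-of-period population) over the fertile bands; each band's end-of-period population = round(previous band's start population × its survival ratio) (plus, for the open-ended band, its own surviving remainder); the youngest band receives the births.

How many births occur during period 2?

Numbering the groups 1..5 from youngest to oldest:
Period 1:
Births: 1400 * 0.442 = 619
Group 2: 9150 * 0.962 = 8802
Group 3: 9150 * 0.972 = 8894
Group 4: 5700 * 0.969 = 5523
Group 5: 1400 * 0.955 + 7900 * 0.571 = 1337 + 4511 = 5848
Population now: 0–9=619, 10–19=8802, 20–29=8894, 30–39=5523, 40+=5848
Period 2:
Births: 5523 * 0.442 = 2441
Group 2: 619 * 0.962 = 595
Group 3: 8802 * 0.972 = 8556
Group 4: 8894 * 0.969 = 8618
Group 5: 5523 * 0.955 + 5848 * 0.571 = 5274 + 3339 = 8613
Population now: 0–9=2441, 10–19=595, 20–29=8556, 30–39=8618, 40+=8613

2441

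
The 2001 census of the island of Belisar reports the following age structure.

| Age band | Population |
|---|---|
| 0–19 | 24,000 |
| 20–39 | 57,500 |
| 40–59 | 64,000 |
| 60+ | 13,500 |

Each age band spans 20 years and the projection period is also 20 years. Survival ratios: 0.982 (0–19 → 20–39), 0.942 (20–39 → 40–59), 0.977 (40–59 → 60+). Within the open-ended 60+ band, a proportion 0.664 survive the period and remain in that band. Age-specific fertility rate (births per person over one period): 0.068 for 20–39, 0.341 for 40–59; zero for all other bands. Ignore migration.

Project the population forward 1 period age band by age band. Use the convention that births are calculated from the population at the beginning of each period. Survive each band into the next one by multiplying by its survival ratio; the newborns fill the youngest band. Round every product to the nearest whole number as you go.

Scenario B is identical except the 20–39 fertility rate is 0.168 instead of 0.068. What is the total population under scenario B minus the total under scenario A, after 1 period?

Call the groups 1 to 4, youngest first.
Period 1:
Births: 57500 * 0.068 = 3910  |  64000 * 0.341 = 21824 — total 25734
Group 2: 24000 * 0.982 = 23568
Group 3: 57500 * 0.942 = 54165
Group 4: 64000 * 0.977 + 13500 * 0.664 = 62528 + 8964 = 71492
End of period: [25734, 23568, 54165, 71492]
Scenario A total after 1 period: 174959
Scenario B projection —
Period 1:
Births: 57500 * 0.168 = 9660  |  64000 * 0.341 = 21824 — total 31484
Group 2: 24000 * 0.982 = 23568
Group 3: 57500 * 0.942 = 54165
Group 4: 64000 * 0.977 + 13500 * 0.664 = 62528 + 8964 = 71492
End of period: [31484, 23568, 54165, 71492]
Scenario B total after 1 period: 180709
Difference B − A = 180709 − 174959 = 5750

5750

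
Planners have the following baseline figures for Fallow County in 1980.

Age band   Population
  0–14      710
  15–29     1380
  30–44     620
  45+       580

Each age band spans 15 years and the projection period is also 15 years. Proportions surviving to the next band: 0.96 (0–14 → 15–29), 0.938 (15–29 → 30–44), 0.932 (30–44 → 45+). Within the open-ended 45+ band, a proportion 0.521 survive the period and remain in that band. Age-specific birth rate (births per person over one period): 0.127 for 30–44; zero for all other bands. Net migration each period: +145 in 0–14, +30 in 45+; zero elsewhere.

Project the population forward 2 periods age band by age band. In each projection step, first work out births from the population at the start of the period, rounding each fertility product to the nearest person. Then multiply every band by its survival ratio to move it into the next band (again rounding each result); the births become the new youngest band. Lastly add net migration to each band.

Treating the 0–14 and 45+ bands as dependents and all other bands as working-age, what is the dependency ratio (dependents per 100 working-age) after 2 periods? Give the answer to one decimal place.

236.1

[period 1]
Births: 620 × 0.127 = 79
15–29: 710 × 0.96 = 682
30–44: 1380 × 0.938 = 1294
45+: 620 × 0.932 + 580 × 0.521 = 578 + 302 = 880
Net migration: 0–14 + 145 → 224; 45+ + 30 → 910
Population now: 0–14=224, 15–29=682, 30–44=1294, 45+=910
[period 2]
Births: 1294 × 0.127 = 164
15–29: 224 × 0.96 = 215
30–44: 682 × 0.938 = 640
45+: 1294 × 0.932 + 910 × 0.521 = 1206 + 474 = 1680
Net migration: 0–14 + 145 → 309; 45+ + 30 → 1710
Population now: 0–14=309, 15–29=215, 30–44=640, 45+=1710
Dependents (band 0–14 + band 45+) = 309 + 1710 = 2019; working-age = 855; ratio = 2019/855 × 100 = 236.1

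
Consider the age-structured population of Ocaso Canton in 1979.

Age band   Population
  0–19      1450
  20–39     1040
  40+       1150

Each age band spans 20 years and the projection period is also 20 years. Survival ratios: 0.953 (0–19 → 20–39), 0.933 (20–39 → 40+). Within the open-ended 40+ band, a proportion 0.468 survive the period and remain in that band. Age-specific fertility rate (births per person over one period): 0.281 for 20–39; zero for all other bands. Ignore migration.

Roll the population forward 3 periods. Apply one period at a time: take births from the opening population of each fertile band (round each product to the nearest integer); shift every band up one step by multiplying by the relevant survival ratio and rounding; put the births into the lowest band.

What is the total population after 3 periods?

Call the bands 1 to 3, youngest first.
— Period 1 —
Births: 1040 × 0.281 = 292
Band 2: 1450 × 0.953 = 1382
Band 3: 1040 × 0.933 + 1150 × 0.468 = 970 + 538 = 1508
Population now: 0–19=292, 20–39=1382, 40+=1508
— Period 2 —
Births: 1382 × 0.281 = 388
Band 2: 292 × 0.953 = 278
Band 3: 1382 × 0.933 + 1508 × 0.468 = 1289 + 706 = 1995
Population now: 0–19=388, 20–39=278, 40+=1995
— Period 3 —
Births: 278 × 0.281 = 78
Band 2: 388 × 0.953 = 370
Band 3: 278 × 0.933 + 1995 × 0.468 = 259 + 934 = 1193
Population now: 0–19=78, 20–39=370, 40+=1193
Total after period 3: 78 + 370 + 1193 = 1641

1641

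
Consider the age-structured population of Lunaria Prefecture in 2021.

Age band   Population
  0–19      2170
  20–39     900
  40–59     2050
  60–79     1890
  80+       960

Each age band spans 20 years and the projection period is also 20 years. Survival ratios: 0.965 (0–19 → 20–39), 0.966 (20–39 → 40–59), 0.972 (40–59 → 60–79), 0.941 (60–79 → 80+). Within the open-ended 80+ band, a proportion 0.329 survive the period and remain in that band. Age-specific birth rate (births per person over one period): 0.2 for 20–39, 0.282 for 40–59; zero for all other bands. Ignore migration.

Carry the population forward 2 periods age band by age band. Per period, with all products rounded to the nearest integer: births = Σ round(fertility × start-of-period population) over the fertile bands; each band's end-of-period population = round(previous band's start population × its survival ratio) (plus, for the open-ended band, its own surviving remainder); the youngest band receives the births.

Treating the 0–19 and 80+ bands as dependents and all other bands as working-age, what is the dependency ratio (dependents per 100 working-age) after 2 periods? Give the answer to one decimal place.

After projecting period 1:
Births: 900 × 0.2 = 180 ; 2050 × 0.282 = 578 — total 758
20–39: 2170 × 0.965 = 2094
40–59: 900 × 0.966 = 869
60–79: 2050 × 0.972 = 1993
80+: 1890 × 0.941 + 960 × 0.329 = 1778 + 316 = 2094
Giving 758 / 2094 / 869 / 1993 / 2094.
After projecting period 2:
Births: 2094 × 0.2 = 419 ; 869 × 0.282 = 245 — total 664
20–39: 758 × 0.965 = 731
40–59: 2094 × 0.966 = 2023
60–79: 869 × 0.972 = 845
80+: 1993 × 0.941 + 2094 × 0.329 = 1875 + 689 = 2564
Giving 664 / 731 / 2023 / 845 / 2564.
Dependents (band 0–19 + band 80+) = 664 + 2564 = 3228; working-age = 3599; ratio = 3228/3599 × 100 = 89.7

89.7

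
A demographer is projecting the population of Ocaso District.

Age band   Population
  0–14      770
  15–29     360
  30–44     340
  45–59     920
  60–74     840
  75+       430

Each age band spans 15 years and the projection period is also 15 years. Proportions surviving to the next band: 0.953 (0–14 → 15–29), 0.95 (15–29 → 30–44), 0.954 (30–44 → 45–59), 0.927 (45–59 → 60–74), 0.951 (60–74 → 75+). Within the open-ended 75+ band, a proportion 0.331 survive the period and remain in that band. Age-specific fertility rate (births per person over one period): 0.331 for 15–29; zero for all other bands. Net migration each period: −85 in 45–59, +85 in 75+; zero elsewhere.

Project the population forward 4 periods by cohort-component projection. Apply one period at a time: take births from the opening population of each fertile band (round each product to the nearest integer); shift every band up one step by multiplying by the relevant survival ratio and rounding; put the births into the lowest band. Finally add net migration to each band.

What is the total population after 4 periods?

Call the bands 1 to 6, youngest first.
Period 1:
Births: 360 × 0.331 = 119
Band 2: 770 × 0.953 = 734
Band 3: 360 × 0.95 = 342
Band 4: 340 × 0.954 = 324
Band 5: 920 × 0.927 = 853
Band 6: 840 × 0.951 + 430 × 0.331 = 799 + 142 = 941
Net migration: Band 4 − 85 → 239; Band 6 + 85 → 1026
Giving 119 / 734 / 342 / 239 / 853 / 1026.
Period 2:
Births: 734 × 0.331 = 243
Band 2: 119 × 0.953 = 113
Band 3: 734 × 0.95 = 697
Band 4: 342 × 0.954 = 326
Band 5: 239 × 0.927 = 222
Band 6: 853 × 0.951 + 1026 × 0.331 = 811 + 340 = 1151
Net migration: Band 4 − 85 → 241; Band 6 + 85 → 1236
Giving 243 / 113 / 697 / 241 / 222 / 1236.
Period 3:
Births: 113 × 0.331 = 37
Band 2: 243 × 0.953 = 232
Band 3: 113 × 0.95 = 107
Band 4: 697 × 0.954 = 665
Band 5: 241 × 0.927 = 223
Band 6: 222 × 0.951 + 1236 × 0.331 = 211 + 409 = 620
Net migration: Band 4 − 85 → 580; Band 6 + 85 → 705
Giving 37 / 232 / 107 / 580 / 223 / 705.
Period 4:
Births: 232 × 0.331 = 77
Band 2: 37 × 0.953 = 35
Band 3: 232 × 0.95 = 220
Band 4: 107 × 0.954 = 102
Band 5: 580 × 0.927 = 538
Band 6: 223 × 0.951 + 705 × 0.331 = 212 + 233 = 445
Net migration: Band 4 − 85 → 17; Band 6 + 85 → 530
Giving 77 / 35 / 220 / 17 / 538 / 530.
Total after period 4: 77 + 35 + 220 + 17 + 538 + 530 = 1417

1417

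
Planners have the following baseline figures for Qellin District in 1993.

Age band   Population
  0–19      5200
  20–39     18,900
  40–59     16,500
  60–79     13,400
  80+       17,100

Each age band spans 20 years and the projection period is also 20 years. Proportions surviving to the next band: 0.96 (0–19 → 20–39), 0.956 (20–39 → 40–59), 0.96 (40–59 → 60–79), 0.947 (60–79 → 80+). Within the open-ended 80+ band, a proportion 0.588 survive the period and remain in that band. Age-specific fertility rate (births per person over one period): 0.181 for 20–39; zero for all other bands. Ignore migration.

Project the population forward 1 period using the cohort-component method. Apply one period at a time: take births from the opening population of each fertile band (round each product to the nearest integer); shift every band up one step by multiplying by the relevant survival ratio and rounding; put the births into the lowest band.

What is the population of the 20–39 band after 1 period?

Call the bands 1 to 5, youngest first.
— Period 1 —
Births: 18900 × 0.181 = 3421
Band 2: 5200 × 0.96 = 4992
Band 3: 18900 × 0.956 = 18068
Band 4: 16500 × 0.96 = 15840
Band 5: 13400 × 0.947 + 17100 × 0.588 = 12690 + 10055 = 22745
End of period: [3421, 4992, 18068, 15840, 22745]

4992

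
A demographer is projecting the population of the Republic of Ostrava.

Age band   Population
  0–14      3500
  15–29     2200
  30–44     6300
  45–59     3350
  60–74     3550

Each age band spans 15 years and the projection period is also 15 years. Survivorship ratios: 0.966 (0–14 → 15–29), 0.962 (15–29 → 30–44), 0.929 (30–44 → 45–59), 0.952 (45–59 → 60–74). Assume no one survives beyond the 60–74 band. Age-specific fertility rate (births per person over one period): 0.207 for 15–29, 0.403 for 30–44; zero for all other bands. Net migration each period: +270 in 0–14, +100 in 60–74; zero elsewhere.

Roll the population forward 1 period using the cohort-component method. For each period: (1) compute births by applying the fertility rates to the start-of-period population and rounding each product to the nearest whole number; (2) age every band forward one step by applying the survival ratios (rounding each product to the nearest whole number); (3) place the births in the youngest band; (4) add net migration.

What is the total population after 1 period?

After projecting period 1:
Births: 2200 × 0.207 = 455  |  6300 × 0.403 = 2539 → total 2994
15–29: 3500 × 0.966 = 3381
30–44: 2200 × 0.962 = 2116
45–59: 6300 × 0.929 = 5853
60–74: 3350 × 0.952 = 3189
Net migration: 0–14 + 270 → 3264; 60–74 + 100 → 3289
→ [3264, 3381, 2116, 5853, 3289]
Total after period 1: 3264 + 3381 + 2116 + 5853 + 3289 = 17903

17903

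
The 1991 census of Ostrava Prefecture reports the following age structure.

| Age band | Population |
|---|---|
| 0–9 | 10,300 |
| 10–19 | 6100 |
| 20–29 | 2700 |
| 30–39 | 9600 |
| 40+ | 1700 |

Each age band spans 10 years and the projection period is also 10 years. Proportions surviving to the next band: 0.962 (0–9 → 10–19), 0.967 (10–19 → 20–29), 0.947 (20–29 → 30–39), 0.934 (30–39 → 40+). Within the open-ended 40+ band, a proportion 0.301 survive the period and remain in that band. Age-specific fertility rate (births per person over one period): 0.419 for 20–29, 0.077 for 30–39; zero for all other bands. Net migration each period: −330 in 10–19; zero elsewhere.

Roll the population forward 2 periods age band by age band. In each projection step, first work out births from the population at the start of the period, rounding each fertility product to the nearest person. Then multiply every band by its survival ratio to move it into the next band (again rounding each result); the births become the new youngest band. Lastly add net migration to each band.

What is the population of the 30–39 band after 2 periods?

Numbering the groups 1..5 from youngest to oldest:
After projecting period 1:
Births: 2700 × 0.419 = 1131 ; 9600 × 0.077 = 739 → 1870
Group 2: 10300 × 0.962 = 9909
Group 3: 6100 × 0.967 = 5899
Group 4: 2700 × 0.947 = 2557
Group 5: 9600 × 0.934 + 1700 × 0.301 = 8966 + 512 = 9478
Net migration: Group 2 − 330 → 9579
→ [1870, 9579, 5899, 2557, 9478]
After projecting period 2:
Births: 5899 × 0.419 = 2472 ; 2557 × 0.077 = 197 → 2669
Group 2: 1870 × 0.962 = 1799
Group 3: 9579 × 0.967 = 9263
Group 4: 5899 × 0.947 = 5586
Group 5: 2557 × 0.934 + 9478 × 0.301 = 2388 + 2853 = 5241
Net migration: Group 2 − 330 → 1469
→ [2669, 1469, 9263, 5586, 5241]

5586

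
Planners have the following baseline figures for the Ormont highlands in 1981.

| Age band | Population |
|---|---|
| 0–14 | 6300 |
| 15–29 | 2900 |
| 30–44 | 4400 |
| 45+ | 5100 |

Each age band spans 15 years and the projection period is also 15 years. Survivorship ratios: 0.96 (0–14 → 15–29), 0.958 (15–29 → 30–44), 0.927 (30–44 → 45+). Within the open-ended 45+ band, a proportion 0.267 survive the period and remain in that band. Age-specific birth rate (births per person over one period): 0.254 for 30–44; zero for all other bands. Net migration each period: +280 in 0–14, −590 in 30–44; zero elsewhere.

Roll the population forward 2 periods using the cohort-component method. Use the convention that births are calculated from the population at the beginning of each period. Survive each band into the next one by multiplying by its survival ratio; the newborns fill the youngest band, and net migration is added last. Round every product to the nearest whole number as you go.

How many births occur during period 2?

556

Period 1.
Births: 4400 * 0.254 = 1118
15–29: 6300 * 0.96 = 6048
30–44: 2900 * 0.958 = 2778
45+: 4400 * 0.927 + 5100 * 0.267 = 4079 + 1362 = 5441
Net migration: 0–14 + 280 → 1398; 30–44 − 590 → 2188
Giving 1398 / 6048 / 2188 / 5441.
Period 2.
Births: 2188 * 0.254 = 556
15–29: 1398 * 0.96 = 1342
30–44: 6048 * 0.958 = 5794
45+: 2188 * 0.927 + 5441 * 0.267 = 2028 + 1453 = 3481
Net migration: 0–14 + 280 → 836; 30–44 − 590 → 5204
Giving 836 / 1342 / 5204 / 3481.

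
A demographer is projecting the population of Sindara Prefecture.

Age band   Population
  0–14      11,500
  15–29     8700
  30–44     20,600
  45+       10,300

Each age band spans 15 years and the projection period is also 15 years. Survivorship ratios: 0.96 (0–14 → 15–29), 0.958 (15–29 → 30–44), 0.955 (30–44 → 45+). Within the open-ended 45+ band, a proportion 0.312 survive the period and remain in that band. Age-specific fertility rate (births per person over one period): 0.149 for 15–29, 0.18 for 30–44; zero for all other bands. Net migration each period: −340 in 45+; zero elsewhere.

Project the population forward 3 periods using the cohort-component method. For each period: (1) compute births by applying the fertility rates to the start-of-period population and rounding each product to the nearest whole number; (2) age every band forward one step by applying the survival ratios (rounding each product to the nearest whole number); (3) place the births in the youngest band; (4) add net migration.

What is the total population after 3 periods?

24573

Let band 1 be 0–14 through band 4 = 45+.
[period 1]
Births: 8700 × 0.149 = 1296 ; 20600 × 0.18 = 3708 → total 5004
Band 2: 11500 × 0.96 = 11040
Band 3: 8700 × 0.958 = 8335
Band 4: 20600 × 0.955 + 10300 × 0.312 = 19673 + 3214 = 22887
Net migration: Band 4 − 340 → 22547
End of period: [5004, 11040, 8335, 22547]
[period 2]
Births: 11040 × 0.149 = 1645 ; 8335 × 0.18 = 1500 → total 3145
Band 2: 5004 × 0.96 = 4804
Band 3: 11040 × 0.958 = 10576
Band 4: 8335 × 0.955 + 22547 × 0.312 = 7960 + 7035 = 14995
Net migration: Band 4 − 340 → 14655
End of period: [3145, 4804, 10576, 14655]
[period 3]
Births: 4804 × 0.149 = 716 ; 10576 × 0.18 = 1904 → total 2620
Band 2: 3145 × 0.96 = 3019
Band 3: 4804 × 0.958 = 4602
Band 4: 10576 × 0.955 + 14655 × 0.312 = 10100 + 4572 = 14672
Net migration: Band 4 − 340 → 14332
End of period: [2620, 3019, 4602, 14332]
Total after period 3: 2620 + 3019 + 4602 + 14332 = 24573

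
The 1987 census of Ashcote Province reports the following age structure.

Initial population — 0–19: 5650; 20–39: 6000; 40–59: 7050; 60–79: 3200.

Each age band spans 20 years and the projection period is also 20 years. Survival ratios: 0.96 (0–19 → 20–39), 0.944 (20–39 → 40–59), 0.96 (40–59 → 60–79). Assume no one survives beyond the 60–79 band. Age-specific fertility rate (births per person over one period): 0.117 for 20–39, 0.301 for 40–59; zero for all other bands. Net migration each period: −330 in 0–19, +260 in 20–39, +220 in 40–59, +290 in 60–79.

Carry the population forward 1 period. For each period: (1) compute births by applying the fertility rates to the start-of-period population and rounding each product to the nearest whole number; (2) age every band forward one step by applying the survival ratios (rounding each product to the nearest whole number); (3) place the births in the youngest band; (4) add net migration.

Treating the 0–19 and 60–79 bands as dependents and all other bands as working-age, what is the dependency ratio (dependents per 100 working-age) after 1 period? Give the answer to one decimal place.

82.6

Let band 1 be 0–19 through band 4 = 60–79.
— Period 1 —
Births: 6000 × 0.117 = 702 ; 7050 × 0.301 = 2122 → total 2824
Band 2: 5650 × 0.96 = 5424
Band 3: 6000 × 0.944 = 5664
Band 4: 7050 × 0.96 = 6768
Net migration: Band 1 − 330 → 2494; Band 2 + 260 → 5684; Band 3 + 220 → 5884; Band 4 + 290 → 7058
→ [2494, 5684, 5884, 7058]
Dependents (band 0–19 + band 60–79) = 2494 + 7058 = 9552; working-age = 11568; ratio = 9552/11568 × 100 = 82.6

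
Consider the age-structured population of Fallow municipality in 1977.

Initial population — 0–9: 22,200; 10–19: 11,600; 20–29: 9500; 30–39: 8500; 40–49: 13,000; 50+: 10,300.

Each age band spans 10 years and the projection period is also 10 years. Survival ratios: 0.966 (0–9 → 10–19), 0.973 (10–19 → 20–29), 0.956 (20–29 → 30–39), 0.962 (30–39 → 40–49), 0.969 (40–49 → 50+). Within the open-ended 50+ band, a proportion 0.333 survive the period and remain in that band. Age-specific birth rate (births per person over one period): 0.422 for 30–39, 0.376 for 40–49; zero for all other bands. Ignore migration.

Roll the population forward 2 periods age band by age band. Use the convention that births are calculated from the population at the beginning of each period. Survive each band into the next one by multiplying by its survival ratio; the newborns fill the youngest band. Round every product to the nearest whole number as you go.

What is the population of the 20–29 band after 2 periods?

(Groups numbered youngest = 1 to oldest = 6.)
Period 1.
Births: 8500 * 0.422 = 3587, 13000 * 0.376 = 4888 — total 8475
Group 2: 22200 * 0.966 = 21445
Group 3: 11600 * 0.973 = 11287
Group 4: 9500 * 0.956 = 9082
Group 5: 8500 * 0.962 = 8177
Group 6: 13000 * 0.969 + 10300 * 0.333 = 12597 + 3430 = 16027
→ [8475, 21445, 11287, 9082, 8177, 16027]
Period 2.
Births: 9082 * 0.422 = 3833, 8177 * 0.376 = 3075 — total 6908
Group 2: 8475 * 0.966 = 8187
Group 3: 21445 * 0.973 = 20866
Group 4: 11287 * 0.956 = 10790
Group 5: 9082 * 0.962 = 8737
Group 6: 8177 * 0.969 + 16027 * 0.333 = 7924 + 5337 = 13261
→ [6908, 8187, 20866, 10790, 8737, 13261]

20866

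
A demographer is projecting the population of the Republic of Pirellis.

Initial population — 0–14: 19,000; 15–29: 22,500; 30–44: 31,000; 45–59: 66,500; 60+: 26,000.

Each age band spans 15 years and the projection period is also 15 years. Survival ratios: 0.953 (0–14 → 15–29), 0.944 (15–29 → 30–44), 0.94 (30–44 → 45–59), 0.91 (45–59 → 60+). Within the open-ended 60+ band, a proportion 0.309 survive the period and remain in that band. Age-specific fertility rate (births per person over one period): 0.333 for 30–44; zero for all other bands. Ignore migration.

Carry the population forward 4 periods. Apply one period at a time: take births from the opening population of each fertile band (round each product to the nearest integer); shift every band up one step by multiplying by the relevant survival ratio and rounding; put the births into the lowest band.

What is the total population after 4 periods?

Let group 1 be 0–14 through group 5 = 60+.
[period 1]
Births: 31000 × 0.333 = 10323
Group 2: 19000 × 0.953 = 18107
Group 3: 22500 × 0.944 = 21240
Group 4: 31000 × 0.94 = 29140
Group 5: 66500 × 0.91 + 26000 × 0.309 = 60515 + 8034 = 68549
→ [10323, 18107, 21240, 29140, 68549]
[period 2]
Births: 21240 × 0.333 = 7073
Group 2: 10323 × 0.953 = 9838
Group 3: 18107 × 0.944 = 17093
Group 4: 21240 × 0.94 = 19966
Group 5: 29140 × 0.91 + 68549 × 0.309 = 26517 + 21182 = 47699
→ [7073, 9838, 17093, 19966, 47699]
[period 3]
Births: 17093 × 0.333 = 5692
Group 2: 7073 × 0.953 = 6741
Group 3: 9838 × 0.944 = 9287
Group 4: 17093 × 0.94 = 16067
Group 5: 19966 × 0.91 + 47699 × 0.309 = 18169 + 14739 = 32908
→ [5692, 6741, 9287, 16067, 32908]
[period 4]
Births: 9287 × 0.333 = 3093
Group 2: 5692 × 0.953 = 5424
Group 3: 6741 × 0.944 = 6364
Group 4: 9287 × 0.94 = 8730
Group 5: 16067 × 0.91 + 32908 × 0.309 = 14621 + 10169 = 24790
→ [3093, 5424, 6364, 8730, 24790]
Total after period 4: 3093 + 5424 + 6364 + 8730 + 24790 = 48401

48401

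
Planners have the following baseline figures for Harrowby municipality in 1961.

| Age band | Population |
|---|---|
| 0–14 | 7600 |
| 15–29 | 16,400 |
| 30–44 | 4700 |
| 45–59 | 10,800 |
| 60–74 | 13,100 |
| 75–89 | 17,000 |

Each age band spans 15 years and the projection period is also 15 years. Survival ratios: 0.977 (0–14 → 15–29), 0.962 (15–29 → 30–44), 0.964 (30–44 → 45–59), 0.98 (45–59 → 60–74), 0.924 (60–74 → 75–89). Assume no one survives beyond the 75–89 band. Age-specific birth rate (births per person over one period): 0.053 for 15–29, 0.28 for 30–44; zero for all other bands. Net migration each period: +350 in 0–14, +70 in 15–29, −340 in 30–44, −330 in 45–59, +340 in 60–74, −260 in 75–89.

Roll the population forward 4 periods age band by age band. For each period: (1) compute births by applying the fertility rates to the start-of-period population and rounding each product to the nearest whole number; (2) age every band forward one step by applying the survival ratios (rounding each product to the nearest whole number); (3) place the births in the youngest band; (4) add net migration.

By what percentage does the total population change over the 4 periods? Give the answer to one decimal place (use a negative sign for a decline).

-57.5

Numbering the groups 1..6 from youngest to oldest:
— Period 1 —
Births: 16400 × 0.053 = 869, 4700 × 0.28 = 1316 — total 2185
Group 2: 7600 × 0.977 = 7425
Group 3: 16400 × 0.962 = 15777
Group 4: 4700 × 0.964 = 4531
Group 5: 10800 × 0.98 = 10584
Group 6: 13100 × 0.924 = 12104
Net migration: Group 1 + 350 → 2535; Group 2 + 70 → 7495; Group 3 − 340 → 15437; Group 4 − 330 → 4201; Group 5 + 340 → 10924; Group 6 − 260 → 11844
End of period: [2535, 7495, 15437, 4201, 10924, 11844]
— Period 2 —
Births: 7495 × 0.053 = 397, 15437 × 0.28 = 4322 — total 4719
Group 2: 2535 × 0.977 = 2477
Group 3: 7495 × 0.962 = 7210
Group 4: 15437 × 0.964 = 14881
Group 5: 4201 × 0.98 = 4117
Group 6: 10924 × 0.924 = 10094
Net migration: Group 1 + 350 → 5069; Group 2 + 70 → 2547; Group 3 − 340 → 6870; Group 4 − 330 → 14551; Group 5 + 340 → 4457; Group 6 − 260 → 9834
End of period: [5069, 2547, 6870, 14551, 4457, 9834]
— Period 3 —
Births: 2547 × 0.053 = 135, 6870 × 0.28 = 1924 — total 2059
Group 2: 5069 × 0.977 = 4952
Group 3: 2547 × 0.962 = 2450
Group 4: 6870 × 0.964 = 6623
Group 5: 14551 × 0.98 = 14260
Group 6: 4457 × 0.924 = 4118
Net migration: Group 1 + 350 → 2409; Group 2 + 70 → 5022; Group 3 − 340 → 2110; Group 4 − 330 → 6293; Group 5 + 340 → 14600; Group 6 − 260 → 3858
End of period: [2409, 5022, 2110, 6293, 14600, 3858]
— Period 4 —
Births: 5022 × 0.053 = 266, 2110 × 0.28 = 591 — total 857
Group 2: 2409 × 0.977 = 2354
Group 3: 5022 × 0.962 = 4831
Group 4: 2110 × 0.964 = 2034
Group 5: 6293 × 0.98 = 6167
Group 6: 14600 × 0.924 = 13490
Net migration: Group 1 + 350 → 1207; Group 2 + 70 → 2424; Group 3 − 340 → 4491; Group 4 − 330 → 1704; Group 5 + 340 → 6507; Group 6 − 260 → 13230
End of period: [1207, 2424, 4491, 1704, 6507, 13230]
Total: 69600 → 29563; change = -40037; percentage change = -57.5%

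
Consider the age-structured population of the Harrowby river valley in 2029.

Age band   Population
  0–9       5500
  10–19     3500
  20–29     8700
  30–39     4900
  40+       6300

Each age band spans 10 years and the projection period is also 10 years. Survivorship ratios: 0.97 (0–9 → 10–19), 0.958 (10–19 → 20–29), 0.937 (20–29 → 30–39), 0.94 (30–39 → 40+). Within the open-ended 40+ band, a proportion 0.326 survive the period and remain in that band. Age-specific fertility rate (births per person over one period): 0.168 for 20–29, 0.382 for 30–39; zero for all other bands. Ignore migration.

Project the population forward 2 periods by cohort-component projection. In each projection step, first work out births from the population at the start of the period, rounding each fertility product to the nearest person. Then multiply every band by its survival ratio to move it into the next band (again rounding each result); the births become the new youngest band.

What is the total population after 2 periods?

Period 1:
Births: 8700 × 0.168 = 1462  |  4900 × 0.382 = 1872 → total 3334
10–19: 5500 × 0.97 = 5335
20–29: 3500 × 0.958 = 3353
30–39: 8700 × 0.937 = 8152
40+: 4900 × 0.94 + 6300 × 0.326 = 4606 + 2054 = 6660
Population now: 0–9=3334, 10–19=5335, 20–29=3353, 30–39=8152, 40+=6660
Period 2:
Births: 3353 × 0.168 = 563  |  8152 × 0.382 = 3114 → total 3677
10–19: 3334 × 0.97 = 3234
20–29: 5335 × 0.958 = 5111
30–39: 3353 × 0.937 = 3142
40+: 8152 × 0.94 + 6660 × 0.326 = 7663 + 2171 = 9834
Population now: 0–9=3677, 10–19=3234, 20–29=5111, 30–39=3142, 40+=9834
Total after period 2: 3677 + 3234 + 5111 + 3142 + 9834 = 24998

24998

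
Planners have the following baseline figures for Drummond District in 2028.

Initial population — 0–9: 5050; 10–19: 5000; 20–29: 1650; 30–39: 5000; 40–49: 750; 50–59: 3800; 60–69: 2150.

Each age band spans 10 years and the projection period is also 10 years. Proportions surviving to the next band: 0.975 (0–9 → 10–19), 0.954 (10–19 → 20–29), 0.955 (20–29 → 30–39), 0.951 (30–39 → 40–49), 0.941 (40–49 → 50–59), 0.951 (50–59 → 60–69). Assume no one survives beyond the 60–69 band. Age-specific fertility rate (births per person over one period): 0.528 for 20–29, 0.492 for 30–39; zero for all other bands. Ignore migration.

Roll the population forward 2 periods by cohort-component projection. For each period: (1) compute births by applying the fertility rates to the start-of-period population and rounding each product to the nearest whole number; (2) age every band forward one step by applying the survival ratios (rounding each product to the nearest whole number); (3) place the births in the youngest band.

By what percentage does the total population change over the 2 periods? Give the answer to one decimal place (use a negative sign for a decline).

Let band 1 be 0–9 through band 7 = 60–69.
[period 1]
Births: 1650 × 0.528 = 871, 5000 × 0.492 = 2460 → total 3331
Band 2: 5050 × 0.975 = 4924
Band 3: 5000 × 0.954 = 4770
Band 4: 1650 × 0.955 = 1576
Band 5: 5000 × 0.951 = 4755
Band 6: 750 × 0.941 = 706
Band 7: 3800 × 0.951 = 3614
Population now: 0–9=3331, 10–19=4924, 20–29=4770, 30–39=1576, 40–49=4755, 50–59=706, 60–69=3614
[period 2]
Births: 4770 × 0.528 = 2519, 1576 × 0.492 = 775 → total 3294
Band 2: 3331 × 0.975 = 3248
Band 3: 4924 × 0.954 = 4697
Band 4: 4770 × 0.955 = 4555
Band 5: 1576 × 0.951 = 1499
Band 6: 4755 × 0.941 = 4474
Band 7: 706 × 0.951 = 671
Population now: 0–9=3294, 10–19=3248, 20–29=4697, 30–39=4555, 40–49=1499, 50–59=4474, 60–69=671
Total: 23400 → 22438; change = -962; percentage change = -4.1%

-4.1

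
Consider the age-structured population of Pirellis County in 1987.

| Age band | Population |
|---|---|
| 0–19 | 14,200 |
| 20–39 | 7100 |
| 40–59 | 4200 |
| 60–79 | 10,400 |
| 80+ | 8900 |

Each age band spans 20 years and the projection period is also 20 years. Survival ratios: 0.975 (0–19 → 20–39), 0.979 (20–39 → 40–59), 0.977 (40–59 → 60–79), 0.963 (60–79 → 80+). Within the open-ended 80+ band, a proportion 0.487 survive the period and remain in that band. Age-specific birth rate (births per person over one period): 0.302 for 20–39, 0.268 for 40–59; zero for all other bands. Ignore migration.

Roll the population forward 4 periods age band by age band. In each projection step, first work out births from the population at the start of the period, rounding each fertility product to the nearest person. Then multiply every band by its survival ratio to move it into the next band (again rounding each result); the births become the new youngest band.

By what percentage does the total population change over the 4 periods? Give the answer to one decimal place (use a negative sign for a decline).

-23.1

(Groups numbered youngest = 1 to oldest = 5.)
Period 1:
Births: 7100 * 0.302 = 2144, 4200 * 0.268 = 1126 ⇒ total 3270
Group 2: 14200 * 0.975 = 13845
Group 3: 7100 * 0.979 = 6951
Group 4: 4200 * 0.977 = 4103
Group 5: 10400 * 0.963 + 8900 * 0.487 = 10015 + 4334 = 14349
Giving 3270 / 13845 / 6951 / 4103 / 14349.
Period 2:
Births: 13845 * 0.302 = 4181, 6951 * 0.268 = 1863 ⇒ total 6044
Group 2: 3270 * 0.975 = 3188
Group 3: 13845 * 0.979 = 13554
Group 4: 6951 * 0.977 = 6791
Group 5: 4103 * 0.963 + 14349 * 0.487 = 3951 + 6988 = 10939
Giving 6044 / 3188 / 13554 / 6791 / 10939.
Period 3:
Births: 3188 * 0.302 = 963, 13554 * 0.268 = 3632 ⇒ total 4595
Group 2: 6044 * 0.975 = 5893
Group 3: 3188 * 0.979 = 3121
Group 4: 13554 * 0.977 = 13242
Group 5: 6791 * 0.963 + 10939 * 0.487 = 6540 + 5327 = 11867
Giving 4595 / 5893 / 3121 / 13242 / 11867.
Period 4:
Births: 5893 * 0.302 = 1780, 3121 * 0.268 = 836 ⇒ total 2616
Group 2: 4595 * 0.975 = 4480
Group 3: 5893 * 0.979 = 5769
Group 4: 3121 * 0.977 = 3049
Group 5: 13242 * 0.963 + 11867 * 0.487 = 12752 + 5779 = 18531
Giving 2616 / 4480 / 5769 / 3049 / 18531.
Total: 44800 → 34445; change = -10355; percentage change = -23.1%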